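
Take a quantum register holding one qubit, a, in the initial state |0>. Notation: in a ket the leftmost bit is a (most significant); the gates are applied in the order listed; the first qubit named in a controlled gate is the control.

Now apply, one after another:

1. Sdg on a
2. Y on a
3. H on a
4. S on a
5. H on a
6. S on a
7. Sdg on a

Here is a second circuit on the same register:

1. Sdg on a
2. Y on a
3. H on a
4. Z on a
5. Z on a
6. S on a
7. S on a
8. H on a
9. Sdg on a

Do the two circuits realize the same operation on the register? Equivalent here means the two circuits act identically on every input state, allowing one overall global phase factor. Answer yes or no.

No — the two circuits implement different unitaries, even allowing a global phase.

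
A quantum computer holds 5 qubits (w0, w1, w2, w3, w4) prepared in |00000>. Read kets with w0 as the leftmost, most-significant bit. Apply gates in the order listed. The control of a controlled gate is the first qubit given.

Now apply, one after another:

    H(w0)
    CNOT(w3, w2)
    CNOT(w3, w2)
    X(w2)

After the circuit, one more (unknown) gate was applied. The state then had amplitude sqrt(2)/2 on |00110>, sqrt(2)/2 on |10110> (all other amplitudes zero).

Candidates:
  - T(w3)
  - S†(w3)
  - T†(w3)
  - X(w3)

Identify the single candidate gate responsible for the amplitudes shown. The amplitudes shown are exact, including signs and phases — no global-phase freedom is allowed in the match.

It was X(w3) that produced the state shown.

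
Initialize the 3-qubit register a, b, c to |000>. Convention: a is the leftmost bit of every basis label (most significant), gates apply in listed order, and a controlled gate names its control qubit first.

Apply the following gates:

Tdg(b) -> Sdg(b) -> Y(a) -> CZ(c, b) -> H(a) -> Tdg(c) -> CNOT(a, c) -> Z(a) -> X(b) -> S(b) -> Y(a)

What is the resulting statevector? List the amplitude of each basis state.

After the circuit, the state carries amplitude sqrt(2)*I/2 on |011>, -sqrt(2)*I/2 on |110>, and 0 on every other basis state.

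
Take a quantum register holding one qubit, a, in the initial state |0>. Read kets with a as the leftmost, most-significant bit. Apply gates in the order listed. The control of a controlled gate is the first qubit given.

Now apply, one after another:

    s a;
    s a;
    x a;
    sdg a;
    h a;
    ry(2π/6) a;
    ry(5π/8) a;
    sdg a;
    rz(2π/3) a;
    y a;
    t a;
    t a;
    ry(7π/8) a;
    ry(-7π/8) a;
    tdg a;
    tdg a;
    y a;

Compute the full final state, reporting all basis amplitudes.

After the circuit, the state carries amplitude -sqrt(6)*I*exp(-I*pi/3)*sin(5*pi/16)*sin(7*pi/16)**2/4 - sqrt(6)*I*exp(-I*pi/3)*sin(7*pi/16)**2*cos(5*pi/16)/4 - sqrt(2)*I*exp(-I*pi/3)*sin(7*pi/16)**2*cos(5*pi/16)/4 - sqrt(6)*I*exp(-I*pi/3)*sin(5*pi/16)*cos(7*pi/16)**2/4 - sqrt(6)*I*exp(-I*pi/3)*cos(5*pi/16)*cos(7*pi/16)**2/4 - sqrt(2)*I*exp(-I*pi/3)*cos(5*pi/16)*cos(7*pi/16)**2/4 + sqrt(2)*I*exp(-I*pi/3)*sin(5*pi/16)*cos(7*pi/16)**2/4 + sqrt(2)*I*exp(-I*pi/3)*sin(5*pi/16)*sin(7*pi/16)**2/4 on |0>, -sqrt(6)*exp(I*pi/3)*sin(5*pi/16)*sin(7*pi/16)**2/4 - sqrt(2)*exp(I*pi/3)*sin(5*pi/16)*sin(7*pi/16)**2/4 - sqrt(2)*exp(I*pi/3)*sin(7*pi/16)**2*cos(5*pi/16)/4 - sqrt(6)*exp(I*pi/3)*sin(5*pi/16)*cos(7*pi/16)**2/4 - sqrt(2)*exp(I*pi/3)*sin(5*pi/16)*cos(7*pi/16)**2/4 - sqrt(2)*exp(I*pi/3)*cos(5*pi/16)*cos(7*pi/16)**2/4 + sqrt(6)*exp(I*pi/3)*cos(5*pi/16)*cos(7*pi/16)**2/4 + sqrt(6)*exp(I*pi/3)*sin(7*pi/16)**2*cos(5*pi/16)/4 on |1>. Key observation: the block from step 11 through step 16 cancels to the identity and can be dropped.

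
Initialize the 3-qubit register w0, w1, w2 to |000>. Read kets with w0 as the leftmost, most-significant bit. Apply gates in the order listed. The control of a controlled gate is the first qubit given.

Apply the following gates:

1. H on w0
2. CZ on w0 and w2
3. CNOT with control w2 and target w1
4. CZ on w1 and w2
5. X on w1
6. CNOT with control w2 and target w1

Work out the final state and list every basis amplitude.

After the circuit, the state carries amplitude sqrt(2)/2 on |010>, sqrt(2)/2 on |110>, and 0 on every other basis state.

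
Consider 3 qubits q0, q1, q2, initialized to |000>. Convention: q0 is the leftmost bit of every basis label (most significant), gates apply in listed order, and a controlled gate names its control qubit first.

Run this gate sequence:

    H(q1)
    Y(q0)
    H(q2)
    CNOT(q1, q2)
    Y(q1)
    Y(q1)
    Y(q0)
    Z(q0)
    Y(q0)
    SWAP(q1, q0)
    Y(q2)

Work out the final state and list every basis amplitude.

The final amplitudes are 0 on |000>, 0 on |001>, 1/2 on |010>, -1/2 on |011>, 0 on |100>, 0 on |101>, 1/2 on |110>, -1/2 on |111>.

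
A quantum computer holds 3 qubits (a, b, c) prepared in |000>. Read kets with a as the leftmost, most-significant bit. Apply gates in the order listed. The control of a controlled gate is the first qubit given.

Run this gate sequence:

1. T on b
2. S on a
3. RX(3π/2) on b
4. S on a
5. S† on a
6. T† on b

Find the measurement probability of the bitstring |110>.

The probability of measuring |110> is 0.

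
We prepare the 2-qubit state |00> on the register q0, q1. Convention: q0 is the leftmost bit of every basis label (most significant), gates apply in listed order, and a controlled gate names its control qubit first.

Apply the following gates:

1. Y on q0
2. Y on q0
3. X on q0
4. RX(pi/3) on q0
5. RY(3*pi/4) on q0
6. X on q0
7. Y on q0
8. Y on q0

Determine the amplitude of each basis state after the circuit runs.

The resulting statevector has amplitude sqrt(6 - 3*sqrt(2))/4 - I*sqrt(sqrt(2) + 2)/4 on |00>, 0 on |01>, -sqrt(3*sqrt(2) + 6)/4 - I*sqrt(2 - sqrt(2))/4 on |10>, 0 on |11>.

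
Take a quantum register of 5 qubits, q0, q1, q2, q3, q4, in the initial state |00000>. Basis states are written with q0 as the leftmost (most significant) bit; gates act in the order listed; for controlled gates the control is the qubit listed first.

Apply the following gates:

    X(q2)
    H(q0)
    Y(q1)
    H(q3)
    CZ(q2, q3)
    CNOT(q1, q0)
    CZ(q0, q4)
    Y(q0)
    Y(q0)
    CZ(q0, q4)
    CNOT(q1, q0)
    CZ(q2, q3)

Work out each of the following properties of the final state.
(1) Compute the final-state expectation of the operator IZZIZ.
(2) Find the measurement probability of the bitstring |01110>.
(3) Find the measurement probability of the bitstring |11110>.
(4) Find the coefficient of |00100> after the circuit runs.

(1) The expectation value of IZZIZ is 1. Key observation: steps 5-12 multiply out to the identity, so the circuit reduces to the remaining gates.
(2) Outcome |01110> occurs with probability 1/4.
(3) The probability of measuring |11110> is 1/4.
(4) The amplitude on |00100> is 0.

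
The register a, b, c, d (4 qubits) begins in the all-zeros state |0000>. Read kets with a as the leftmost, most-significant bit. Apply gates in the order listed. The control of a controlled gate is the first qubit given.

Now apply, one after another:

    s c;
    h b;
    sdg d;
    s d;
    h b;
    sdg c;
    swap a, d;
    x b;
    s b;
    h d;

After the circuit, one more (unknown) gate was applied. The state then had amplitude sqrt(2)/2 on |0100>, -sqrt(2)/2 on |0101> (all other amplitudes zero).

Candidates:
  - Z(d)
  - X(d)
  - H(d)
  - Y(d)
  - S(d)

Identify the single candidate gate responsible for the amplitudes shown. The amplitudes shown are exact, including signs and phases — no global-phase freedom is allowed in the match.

The applied gate was Y(d).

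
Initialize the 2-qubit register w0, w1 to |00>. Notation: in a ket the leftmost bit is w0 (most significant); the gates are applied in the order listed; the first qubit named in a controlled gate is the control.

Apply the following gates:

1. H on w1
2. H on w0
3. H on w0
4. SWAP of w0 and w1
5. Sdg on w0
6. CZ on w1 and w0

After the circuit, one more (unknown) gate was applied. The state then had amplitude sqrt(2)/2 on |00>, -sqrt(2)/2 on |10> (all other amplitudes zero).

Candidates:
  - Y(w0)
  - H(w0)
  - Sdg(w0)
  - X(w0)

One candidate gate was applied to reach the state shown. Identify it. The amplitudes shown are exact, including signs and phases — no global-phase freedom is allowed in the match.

It was Sdg(w0) that produced the state shown. Key observation: steps 2-3 multiply out to the identity, so the circuit reduces to the remaining gates.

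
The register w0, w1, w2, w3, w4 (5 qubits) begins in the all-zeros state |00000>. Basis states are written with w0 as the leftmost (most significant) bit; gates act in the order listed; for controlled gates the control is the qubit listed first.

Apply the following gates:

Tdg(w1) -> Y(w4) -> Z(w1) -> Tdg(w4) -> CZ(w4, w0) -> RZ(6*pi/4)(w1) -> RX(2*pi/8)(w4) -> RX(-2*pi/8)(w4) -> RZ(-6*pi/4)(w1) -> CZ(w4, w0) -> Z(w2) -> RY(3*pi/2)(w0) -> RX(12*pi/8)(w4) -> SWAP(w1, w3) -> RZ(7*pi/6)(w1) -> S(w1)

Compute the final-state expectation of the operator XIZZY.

The observable XIZZY averages to 1. Key observation: the block from step 5 through step 10 cancels to the identity and can be dropped.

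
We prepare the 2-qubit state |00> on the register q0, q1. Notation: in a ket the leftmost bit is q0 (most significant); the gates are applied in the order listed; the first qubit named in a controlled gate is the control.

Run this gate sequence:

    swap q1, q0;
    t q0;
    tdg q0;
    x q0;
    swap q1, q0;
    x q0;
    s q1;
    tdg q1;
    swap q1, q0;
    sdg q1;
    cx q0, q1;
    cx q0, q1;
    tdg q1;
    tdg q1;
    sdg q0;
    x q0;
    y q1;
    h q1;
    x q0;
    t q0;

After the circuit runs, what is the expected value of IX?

The observable IX averages to 1.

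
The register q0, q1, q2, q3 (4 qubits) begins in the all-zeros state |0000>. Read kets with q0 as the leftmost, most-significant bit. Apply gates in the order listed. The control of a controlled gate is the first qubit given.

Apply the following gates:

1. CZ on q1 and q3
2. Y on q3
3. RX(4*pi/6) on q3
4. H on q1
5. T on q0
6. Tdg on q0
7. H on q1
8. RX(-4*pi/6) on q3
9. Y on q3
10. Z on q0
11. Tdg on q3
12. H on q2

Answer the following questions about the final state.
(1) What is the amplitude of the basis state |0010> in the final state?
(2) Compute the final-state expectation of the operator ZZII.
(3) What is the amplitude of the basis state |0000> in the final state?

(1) The amplitude on |0010> is sqrt(2)/2. Key observation: gates 2-9 undo each other exactly, leaving only the rest of the circuit to track.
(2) The observable ZZII averages to 1.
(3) |0000> carries amplitude sqrt(2)/2 in the final state.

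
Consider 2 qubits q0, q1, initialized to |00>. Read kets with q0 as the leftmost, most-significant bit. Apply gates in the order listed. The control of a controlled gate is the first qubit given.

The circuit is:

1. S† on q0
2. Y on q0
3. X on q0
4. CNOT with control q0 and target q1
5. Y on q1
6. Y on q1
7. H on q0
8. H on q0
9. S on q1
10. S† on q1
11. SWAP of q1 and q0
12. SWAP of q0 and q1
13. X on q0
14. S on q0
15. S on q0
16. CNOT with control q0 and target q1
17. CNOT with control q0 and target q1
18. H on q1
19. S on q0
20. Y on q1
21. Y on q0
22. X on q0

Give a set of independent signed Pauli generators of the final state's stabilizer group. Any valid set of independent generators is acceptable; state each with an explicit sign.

One valid set of independent stabilizer generators is -IX, -ZI (any independent generating set of the same group is equally correct).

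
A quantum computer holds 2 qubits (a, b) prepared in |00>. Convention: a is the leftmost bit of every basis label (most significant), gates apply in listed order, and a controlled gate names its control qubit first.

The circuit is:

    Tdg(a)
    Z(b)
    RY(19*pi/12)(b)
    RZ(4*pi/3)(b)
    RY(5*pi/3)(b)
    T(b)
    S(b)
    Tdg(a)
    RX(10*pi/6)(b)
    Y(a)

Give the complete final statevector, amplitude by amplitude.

After the circuit, the state carries amplitude 0 on |00>, 0 on |01>, 3*I*sqrt(sqrt(2)/4 + 1/2)*exp(2*I*pi/3)/8 + sqrt(3)*I*sqrt(1/2 - sqrt(2)/4)*exp(11*I*pi/12)/8 - I*sqrt(sqrt(2)/4 + 1/2)*exp(-5*I*pi/12)/8 - sqrt(3)*I*sqrt(1/2 - sqrt(2)/4)*exp(-5*I*pi/12)/8 - sqrt(3)*I*sqrt(1/2 - sqrt(2)/4)*exp(2*I*pi/3)/8 - 3*sqrt(3)*I*sqrt(1/2 - sqrt(2)/4)*exp(-2*I*pi/3)/8 - 3*I*sqrt(sqrt(2)/4 + 1/2)*exp(-2*I*pi/3)/8 - 3*I*sqrt(sqrt(2)/4 + 1/2)*exp(11*I*pi/12)/8 on |10>, sqrt(3)*sqrt(sqrt(2)/4 + 1/2)*exp(-2*I*pi/3)/8 - sqrt(3)*sqrt(sqrt(2)/4 + 1/2)*exp(2*I*pi/3)/8 - 3*sqrt(3)*sqrt(sqrt(2)/4 + 1/2)*exp(11*I*pi/12)/8 + 3*sqrt(1/2 - sqrt(2)/4)*exp(-2*I*pi/3)/8 + 3*sqrt(1/2 - sqrt(2)/4)*exp(11*I*pi/12)/8 + sqrt(1/2 - sqrt(2)/4)*exp(2*I*pi/3)/8 - 3*sqrt(1/2 - sqrt(2)/4)*exp(-5*I*pi/12)/8 - sqrt(3)*sqrt(sqrt(2)/4 + 1/2)*exp(-5*I*pi/12)/8 on |11>.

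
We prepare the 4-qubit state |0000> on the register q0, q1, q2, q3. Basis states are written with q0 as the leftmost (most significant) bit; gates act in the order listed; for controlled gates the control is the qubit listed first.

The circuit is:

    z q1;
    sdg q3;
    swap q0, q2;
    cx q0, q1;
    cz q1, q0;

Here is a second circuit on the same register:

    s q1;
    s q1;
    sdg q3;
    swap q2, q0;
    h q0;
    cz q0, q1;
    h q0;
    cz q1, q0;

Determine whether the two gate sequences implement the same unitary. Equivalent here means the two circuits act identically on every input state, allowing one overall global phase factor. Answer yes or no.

No: there is an input state on which the two circuits produce genuinely different outputs (not merely differing by a phase).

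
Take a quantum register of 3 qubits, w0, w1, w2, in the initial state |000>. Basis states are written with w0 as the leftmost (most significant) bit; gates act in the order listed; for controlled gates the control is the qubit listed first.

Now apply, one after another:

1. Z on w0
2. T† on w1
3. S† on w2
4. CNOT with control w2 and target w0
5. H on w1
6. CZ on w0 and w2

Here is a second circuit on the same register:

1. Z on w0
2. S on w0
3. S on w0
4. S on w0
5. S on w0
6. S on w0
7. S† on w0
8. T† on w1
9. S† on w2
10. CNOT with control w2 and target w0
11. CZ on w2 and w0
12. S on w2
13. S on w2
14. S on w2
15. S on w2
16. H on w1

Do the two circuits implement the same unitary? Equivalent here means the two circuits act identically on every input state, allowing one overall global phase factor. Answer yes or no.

Yes — the two circuits implement the same unitary up to a global phase.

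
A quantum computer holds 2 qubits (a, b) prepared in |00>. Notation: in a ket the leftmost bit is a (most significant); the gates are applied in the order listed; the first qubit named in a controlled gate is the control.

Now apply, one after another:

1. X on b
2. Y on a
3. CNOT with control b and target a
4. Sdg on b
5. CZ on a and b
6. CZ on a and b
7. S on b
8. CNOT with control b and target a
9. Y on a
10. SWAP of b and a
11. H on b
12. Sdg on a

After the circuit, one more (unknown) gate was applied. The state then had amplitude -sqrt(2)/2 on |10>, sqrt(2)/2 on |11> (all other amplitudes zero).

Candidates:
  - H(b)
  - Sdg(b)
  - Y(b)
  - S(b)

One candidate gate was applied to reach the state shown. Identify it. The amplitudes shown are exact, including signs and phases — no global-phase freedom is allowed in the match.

The unique candidate consistent with the amplitudes is Y(b). Key observation: the block from step 2 through step 9 cancels to the identity and can be dropped.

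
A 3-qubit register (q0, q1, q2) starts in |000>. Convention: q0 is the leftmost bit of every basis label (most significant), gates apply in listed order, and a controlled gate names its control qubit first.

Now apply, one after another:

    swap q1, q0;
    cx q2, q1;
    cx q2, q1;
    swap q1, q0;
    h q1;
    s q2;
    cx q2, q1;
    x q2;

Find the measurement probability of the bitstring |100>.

The probability of measuring |100> is 0. Key observation: gates 2-3 undo each other exactly, leaving only the rest of the circuit to track.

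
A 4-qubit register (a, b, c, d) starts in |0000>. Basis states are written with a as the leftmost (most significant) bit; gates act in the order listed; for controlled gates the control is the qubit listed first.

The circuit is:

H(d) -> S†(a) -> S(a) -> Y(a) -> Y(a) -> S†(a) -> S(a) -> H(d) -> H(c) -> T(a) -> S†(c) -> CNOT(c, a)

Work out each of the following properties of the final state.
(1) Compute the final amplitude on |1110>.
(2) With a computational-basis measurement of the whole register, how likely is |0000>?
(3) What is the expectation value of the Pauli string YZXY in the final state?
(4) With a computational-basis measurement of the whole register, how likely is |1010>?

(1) |1110> carries amplitude 0 in the final state. Key observation: gates 1-8 undo each other exactly, leaving only the rest of the circuit to track.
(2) Outcome |0000> occurs with probability 1/2.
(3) In the final state, YZXY has expectation 0.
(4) Outcome |1010> occurs with probability 1/2.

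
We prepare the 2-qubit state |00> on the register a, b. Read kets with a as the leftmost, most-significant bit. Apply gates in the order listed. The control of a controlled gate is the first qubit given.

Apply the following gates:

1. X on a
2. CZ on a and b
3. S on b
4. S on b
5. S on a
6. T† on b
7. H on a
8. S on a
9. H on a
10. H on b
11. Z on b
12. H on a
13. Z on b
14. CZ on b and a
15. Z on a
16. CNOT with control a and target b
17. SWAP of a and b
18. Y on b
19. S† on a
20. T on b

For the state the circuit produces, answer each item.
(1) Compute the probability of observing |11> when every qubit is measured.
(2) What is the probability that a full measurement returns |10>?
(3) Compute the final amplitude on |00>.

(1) The probability of measuring |11> is 1/4.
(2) Outcome |10> occurs with probability 1/4.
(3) The final state's coefficient on |00> equals -I/2.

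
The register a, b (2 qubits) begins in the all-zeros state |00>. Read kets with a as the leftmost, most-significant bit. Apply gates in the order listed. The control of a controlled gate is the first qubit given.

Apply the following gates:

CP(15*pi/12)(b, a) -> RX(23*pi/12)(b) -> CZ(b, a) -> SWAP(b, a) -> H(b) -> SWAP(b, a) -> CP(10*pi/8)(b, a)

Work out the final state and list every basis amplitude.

After the circuit, the state carries amplitude -sqrt(6*sqrt(2) + 12)/8 - sqrt(4 - 2*sqrt(2))/8 on |00>, -I*sqrt(2*sqrt(2) + 4)/8 + I*sqrt(12 - 6*sqrt(2))/8 on |01>, -sqrt(6*sqrt(2) + 12)/8 - sqrt(4 - 2*sqrt(2))/8 on |10>, (-sqrt(12 - 6*sqrt(2))/8 + sqrt(2*sqrt(2) + 4)/8)*exp(3*I*pi/4) on |11>.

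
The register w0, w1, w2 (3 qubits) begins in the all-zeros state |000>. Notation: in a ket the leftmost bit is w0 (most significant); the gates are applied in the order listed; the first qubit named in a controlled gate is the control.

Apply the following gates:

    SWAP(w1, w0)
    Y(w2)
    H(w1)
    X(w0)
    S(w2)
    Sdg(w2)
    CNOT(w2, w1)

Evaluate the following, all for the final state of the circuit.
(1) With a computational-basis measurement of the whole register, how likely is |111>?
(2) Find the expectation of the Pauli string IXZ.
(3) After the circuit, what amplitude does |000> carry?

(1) The probability of measuring |111> is 1/2.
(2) The observable IXZ averages to -1.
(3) |000> carries amplitude 0 in the final state.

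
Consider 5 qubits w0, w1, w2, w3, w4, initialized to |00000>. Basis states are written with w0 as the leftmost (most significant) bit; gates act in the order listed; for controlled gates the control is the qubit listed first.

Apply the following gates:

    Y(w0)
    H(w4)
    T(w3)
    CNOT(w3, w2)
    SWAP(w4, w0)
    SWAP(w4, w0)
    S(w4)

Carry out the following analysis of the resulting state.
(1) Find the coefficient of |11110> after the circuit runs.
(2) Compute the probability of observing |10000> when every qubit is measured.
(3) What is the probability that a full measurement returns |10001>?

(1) |11110> carries amplitude 0 in the final state. Key observation: gates 5-6 undo each other exactly, leaving only the rest of the circuit to track.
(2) Outcome |10000> occurs with probability 1/2.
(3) A full measurement returns |10001> with probability 1/2.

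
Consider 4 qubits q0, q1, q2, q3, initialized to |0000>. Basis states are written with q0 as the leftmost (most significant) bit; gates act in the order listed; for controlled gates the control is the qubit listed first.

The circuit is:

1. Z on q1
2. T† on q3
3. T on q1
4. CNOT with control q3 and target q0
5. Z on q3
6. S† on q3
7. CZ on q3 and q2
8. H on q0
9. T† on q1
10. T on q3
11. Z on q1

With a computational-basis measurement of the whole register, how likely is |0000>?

The probability of measuring |0000> is 1/2.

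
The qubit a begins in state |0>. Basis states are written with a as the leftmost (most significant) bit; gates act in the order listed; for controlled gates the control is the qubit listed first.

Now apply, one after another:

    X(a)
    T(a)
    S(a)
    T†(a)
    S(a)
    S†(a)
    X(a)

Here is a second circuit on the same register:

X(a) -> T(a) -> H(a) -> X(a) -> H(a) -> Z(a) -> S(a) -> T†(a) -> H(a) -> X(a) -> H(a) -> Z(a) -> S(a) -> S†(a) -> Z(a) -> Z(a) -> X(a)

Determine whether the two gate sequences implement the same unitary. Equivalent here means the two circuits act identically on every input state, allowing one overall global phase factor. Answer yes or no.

Yes: on every input state the two circuits agree up to one overall phase factor.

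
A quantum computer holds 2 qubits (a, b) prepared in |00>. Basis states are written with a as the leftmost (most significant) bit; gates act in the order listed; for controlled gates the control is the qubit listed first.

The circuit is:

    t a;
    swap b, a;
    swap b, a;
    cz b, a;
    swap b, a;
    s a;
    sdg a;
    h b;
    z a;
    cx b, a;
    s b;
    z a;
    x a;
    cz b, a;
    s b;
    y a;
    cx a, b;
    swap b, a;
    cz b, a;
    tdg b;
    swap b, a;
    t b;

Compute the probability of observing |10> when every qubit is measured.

The probability of measuring |10> is 1/2. Key observation: steps 6-7 multiply out to the identity, so the circuit reduces to the remaining gates.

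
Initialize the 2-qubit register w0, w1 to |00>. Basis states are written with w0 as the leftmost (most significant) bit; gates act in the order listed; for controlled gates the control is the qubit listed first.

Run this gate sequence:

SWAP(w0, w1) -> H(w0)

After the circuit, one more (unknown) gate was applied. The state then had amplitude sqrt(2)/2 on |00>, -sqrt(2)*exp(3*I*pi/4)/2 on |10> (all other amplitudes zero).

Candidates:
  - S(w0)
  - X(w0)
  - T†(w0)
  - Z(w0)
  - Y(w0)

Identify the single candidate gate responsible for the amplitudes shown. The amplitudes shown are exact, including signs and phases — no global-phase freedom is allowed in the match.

It was T†(w0) that produced the state shown.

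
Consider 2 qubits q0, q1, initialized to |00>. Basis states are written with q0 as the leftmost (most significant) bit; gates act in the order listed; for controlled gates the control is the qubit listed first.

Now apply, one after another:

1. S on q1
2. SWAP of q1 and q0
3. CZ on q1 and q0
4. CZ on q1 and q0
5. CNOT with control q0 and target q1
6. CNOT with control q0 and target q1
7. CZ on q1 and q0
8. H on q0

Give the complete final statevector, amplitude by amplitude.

After the circuit, the state carries amplitude sqrt(2)/2 on |00>, 0 on |01>, sqrt(2)/2 on |10>, 0 on |11>.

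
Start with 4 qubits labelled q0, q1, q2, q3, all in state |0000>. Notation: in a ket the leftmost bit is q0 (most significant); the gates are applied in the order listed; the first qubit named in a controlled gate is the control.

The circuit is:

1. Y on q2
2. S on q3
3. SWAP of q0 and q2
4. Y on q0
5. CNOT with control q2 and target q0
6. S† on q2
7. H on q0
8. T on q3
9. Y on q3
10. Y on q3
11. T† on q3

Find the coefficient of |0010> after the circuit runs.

The final state's coefficient on |0010> equals 0. Key observation: steps 8-11 multiply out to the identity, so the circuit reduces to the remaining gates.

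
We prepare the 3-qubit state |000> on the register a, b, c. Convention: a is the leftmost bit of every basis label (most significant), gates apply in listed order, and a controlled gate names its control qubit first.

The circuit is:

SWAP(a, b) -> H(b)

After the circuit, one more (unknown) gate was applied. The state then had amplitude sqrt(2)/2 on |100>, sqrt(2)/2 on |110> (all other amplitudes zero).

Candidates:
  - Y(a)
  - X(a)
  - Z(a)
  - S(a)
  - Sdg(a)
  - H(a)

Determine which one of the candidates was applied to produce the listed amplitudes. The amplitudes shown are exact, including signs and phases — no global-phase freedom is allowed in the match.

The applied gate was X(a).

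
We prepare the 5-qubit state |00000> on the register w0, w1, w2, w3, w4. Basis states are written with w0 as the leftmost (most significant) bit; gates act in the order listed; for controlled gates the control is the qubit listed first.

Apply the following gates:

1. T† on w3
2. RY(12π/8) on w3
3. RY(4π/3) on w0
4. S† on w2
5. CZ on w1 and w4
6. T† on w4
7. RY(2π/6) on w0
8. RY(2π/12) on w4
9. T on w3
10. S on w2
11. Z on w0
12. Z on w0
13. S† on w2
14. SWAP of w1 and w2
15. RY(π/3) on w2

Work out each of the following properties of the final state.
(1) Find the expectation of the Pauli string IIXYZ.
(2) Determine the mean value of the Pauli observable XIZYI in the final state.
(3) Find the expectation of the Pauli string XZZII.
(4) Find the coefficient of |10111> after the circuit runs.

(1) In the final state, IIXYZ has expectation -3*sqrt(2)/8. Key observation: the block from step 10 through step 13 cancels to the identity and can be dropped.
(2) The expectation value of XIZYI is sqrt(6)/8.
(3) The expectation value of XZZII is -sqrt(3)/4.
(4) The amplitude on |10111> is (-1 + sqrt(3))*exp(I*pi/4)/16.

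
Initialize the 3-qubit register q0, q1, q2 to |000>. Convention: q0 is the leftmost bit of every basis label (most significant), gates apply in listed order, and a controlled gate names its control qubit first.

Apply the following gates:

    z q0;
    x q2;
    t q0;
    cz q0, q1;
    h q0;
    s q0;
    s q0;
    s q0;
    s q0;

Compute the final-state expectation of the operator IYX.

In the final state, IYX has expectation 0. Key observation: the block from step 6 through step 9 cancels to the identity and can be dropped.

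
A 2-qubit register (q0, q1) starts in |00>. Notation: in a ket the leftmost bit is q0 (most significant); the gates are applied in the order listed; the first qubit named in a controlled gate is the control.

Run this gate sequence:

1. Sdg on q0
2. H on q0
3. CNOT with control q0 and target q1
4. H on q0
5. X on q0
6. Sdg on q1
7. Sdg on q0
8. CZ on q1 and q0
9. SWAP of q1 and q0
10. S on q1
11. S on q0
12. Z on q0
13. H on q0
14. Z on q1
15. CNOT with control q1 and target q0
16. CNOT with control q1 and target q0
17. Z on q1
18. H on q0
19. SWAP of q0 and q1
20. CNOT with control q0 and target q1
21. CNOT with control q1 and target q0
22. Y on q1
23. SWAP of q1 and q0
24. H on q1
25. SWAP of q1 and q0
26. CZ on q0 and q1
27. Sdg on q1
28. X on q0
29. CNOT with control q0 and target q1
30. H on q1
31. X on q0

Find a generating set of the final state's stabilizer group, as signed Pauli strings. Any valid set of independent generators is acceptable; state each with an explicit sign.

One valid set of independent stabilizer generators is +IY, +ZI (any independent generating set of the same group is equally correct).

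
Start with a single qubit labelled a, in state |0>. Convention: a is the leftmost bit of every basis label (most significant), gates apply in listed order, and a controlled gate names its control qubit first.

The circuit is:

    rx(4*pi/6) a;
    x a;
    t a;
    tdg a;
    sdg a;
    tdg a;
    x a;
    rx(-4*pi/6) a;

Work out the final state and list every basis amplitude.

After the circuit, the state carries amplitude 3/4 - exp(I*pi/4)/4 on |0>, sqrt(3)*(-I - exp(3*I*pi/4))/4 on |1>.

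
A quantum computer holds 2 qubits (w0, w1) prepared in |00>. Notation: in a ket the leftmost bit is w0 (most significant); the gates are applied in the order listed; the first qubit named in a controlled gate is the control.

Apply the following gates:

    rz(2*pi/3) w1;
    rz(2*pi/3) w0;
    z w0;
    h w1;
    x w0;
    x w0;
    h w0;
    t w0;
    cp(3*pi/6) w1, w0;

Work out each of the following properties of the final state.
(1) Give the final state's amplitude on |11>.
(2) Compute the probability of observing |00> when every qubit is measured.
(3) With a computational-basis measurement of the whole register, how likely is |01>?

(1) The amplitude on |11> is exp(I*pi/12)/2. Key observation: gates 5-6 undo each other exactly, leaving only the rest of the circuit to track.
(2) Outcome |00> occurs with probability 1/4.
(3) A full measurement returns |01> with probability 1/4.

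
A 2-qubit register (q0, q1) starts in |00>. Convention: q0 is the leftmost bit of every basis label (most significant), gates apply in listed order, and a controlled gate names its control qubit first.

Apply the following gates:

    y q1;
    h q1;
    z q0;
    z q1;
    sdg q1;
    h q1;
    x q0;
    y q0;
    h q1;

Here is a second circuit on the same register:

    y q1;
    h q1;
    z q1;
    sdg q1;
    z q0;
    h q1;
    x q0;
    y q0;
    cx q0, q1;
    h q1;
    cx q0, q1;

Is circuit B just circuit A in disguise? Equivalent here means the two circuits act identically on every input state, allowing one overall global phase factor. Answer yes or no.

No: there is an input state on which the two circuits produce genuinely different outputs (not merely differing by a phase).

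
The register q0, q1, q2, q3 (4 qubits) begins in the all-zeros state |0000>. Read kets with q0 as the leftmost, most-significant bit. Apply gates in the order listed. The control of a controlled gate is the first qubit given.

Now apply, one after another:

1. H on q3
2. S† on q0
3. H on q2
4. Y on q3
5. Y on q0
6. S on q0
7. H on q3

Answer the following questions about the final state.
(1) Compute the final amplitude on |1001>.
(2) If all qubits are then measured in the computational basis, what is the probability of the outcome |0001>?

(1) The amplitude on |1001> is sqrt(2)*I/2.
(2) A full measurement returns |0001> with probability 0.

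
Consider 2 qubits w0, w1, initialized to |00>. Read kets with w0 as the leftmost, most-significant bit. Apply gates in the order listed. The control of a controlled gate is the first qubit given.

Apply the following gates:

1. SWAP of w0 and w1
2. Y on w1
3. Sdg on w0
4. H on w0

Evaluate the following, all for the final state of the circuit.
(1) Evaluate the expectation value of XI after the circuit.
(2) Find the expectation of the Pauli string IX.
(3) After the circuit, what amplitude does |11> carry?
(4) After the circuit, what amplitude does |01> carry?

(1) The observable XI averages to 1.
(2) In the final state, IX has expectation 0.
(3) The amplitude on |11> is sqrt(2)*I/2.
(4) The amplitude on |01> is sqrt(2)*I/2.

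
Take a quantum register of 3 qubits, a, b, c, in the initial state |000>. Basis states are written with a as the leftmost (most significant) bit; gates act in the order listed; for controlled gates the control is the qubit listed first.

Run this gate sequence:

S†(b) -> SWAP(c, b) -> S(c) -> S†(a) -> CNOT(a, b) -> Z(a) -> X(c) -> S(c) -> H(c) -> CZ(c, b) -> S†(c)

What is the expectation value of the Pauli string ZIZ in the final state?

The observable ZIZ averages to 0.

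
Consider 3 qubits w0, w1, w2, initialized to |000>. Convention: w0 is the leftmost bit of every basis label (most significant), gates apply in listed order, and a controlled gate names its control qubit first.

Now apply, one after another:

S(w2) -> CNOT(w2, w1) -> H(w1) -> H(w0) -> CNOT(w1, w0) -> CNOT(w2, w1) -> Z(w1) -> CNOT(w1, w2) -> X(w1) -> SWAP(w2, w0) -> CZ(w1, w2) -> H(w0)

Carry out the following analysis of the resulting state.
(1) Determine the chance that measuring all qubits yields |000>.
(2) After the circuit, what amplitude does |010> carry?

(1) Outcome |000> occurs with probability 1/8.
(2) The amplitude on |010> is sqrt(2)/4.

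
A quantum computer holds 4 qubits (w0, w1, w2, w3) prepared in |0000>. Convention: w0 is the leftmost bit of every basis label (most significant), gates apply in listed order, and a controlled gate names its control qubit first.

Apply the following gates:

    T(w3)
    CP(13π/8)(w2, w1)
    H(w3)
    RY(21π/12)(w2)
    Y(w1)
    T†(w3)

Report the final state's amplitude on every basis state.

The resulting statevector has amplitude -I*sqrt(2*sqrt(2) + 4)/4 on |0100>, -sqrt(2*sqrt(2) + 4)*exp(I*pi/4)/4 on |0101>, I*sqrt(4 - 2*sqrt(2))/4 on |0110>, sqrt(4 - 2*sqrt(2))*exp(I*pi/4)/4 on |0111>, and 0 on every other basis state.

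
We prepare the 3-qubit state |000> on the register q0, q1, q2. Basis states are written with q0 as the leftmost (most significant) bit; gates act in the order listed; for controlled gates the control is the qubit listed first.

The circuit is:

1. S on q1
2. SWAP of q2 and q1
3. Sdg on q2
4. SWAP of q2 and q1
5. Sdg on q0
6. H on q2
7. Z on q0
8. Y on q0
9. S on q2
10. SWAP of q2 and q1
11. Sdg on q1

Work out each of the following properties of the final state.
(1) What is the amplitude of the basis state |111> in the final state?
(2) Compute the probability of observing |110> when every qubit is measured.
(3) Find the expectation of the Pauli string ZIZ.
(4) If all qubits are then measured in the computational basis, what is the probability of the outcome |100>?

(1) The final state's coefficient on |111> equals 0.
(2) The probability of measuring |110> is 1/2.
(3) The expectation value of ZIZ is -1.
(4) Outcome |100> occurs with probability 1/2.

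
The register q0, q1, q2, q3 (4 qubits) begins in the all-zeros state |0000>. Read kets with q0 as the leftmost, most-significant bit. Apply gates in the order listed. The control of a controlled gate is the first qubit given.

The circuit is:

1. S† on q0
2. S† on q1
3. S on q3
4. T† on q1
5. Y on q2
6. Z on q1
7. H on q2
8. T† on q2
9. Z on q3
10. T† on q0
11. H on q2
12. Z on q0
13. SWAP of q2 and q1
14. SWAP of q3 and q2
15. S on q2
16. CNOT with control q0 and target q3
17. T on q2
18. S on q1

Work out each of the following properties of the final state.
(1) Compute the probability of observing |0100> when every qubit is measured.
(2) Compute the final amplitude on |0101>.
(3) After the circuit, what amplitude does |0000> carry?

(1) A full measurement returns |0100> with probability sqrt(2)/4 + 1/2.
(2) The amplitude on |0101> is 0.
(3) The final state's coefficient on |0000> equals -exp(I*pi/4)/2 + I/2.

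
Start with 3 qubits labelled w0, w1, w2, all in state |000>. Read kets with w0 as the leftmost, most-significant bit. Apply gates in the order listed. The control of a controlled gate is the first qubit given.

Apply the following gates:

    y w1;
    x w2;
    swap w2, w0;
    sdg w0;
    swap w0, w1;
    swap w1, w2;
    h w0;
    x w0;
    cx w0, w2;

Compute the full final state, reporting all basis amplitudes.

The resulting statevector has amplitude -sqrt(2)/2 on |001>, sqrt(2)/2 on |100>, and 0 on every other basis state.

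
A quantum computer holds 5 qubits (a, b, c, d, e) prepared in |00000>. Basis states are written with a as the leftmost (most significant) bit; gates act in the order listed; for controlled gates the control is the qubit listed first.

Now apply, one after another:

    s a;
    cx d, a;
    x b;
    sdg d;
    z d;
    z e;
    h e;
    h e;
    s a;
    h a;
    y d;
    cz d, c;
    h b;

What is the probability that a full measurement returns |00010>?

The probability of measuring |00010> is 1/4.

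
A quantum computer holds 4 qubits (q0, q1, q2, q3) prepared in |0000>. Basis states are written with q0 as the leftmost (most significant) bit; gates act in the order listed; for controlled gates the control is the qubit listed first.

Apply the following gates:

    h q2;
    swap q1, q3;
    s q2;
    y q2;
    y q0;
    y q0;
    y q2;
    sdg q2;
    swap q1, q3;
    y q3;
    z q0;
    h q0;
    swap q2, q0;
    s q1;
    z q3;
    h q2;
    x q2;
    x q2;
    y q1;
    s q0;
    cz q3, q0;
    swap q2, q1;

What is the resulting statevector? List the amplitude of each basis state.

The final amplitudes are sqrt(2)/2 on |0011>, -sqrt(2)*I/2 on |1011>, and 0 on every other basis state. Key observation: the block from step 2 through step 9 cancels to the identity and can be dropped.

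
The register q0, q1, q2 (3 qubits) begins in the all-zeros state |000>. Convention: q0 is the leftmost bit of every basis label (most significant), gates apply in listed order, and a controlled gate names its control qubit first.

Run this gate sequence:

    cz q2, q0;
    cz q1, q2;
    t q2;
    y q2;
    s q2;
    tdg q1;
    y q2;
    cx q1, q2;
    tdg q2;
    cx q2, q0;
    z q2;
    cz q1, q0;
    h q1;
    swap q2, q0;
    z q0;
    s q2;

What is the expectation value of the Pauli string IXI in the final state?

In the final state, IXI has expectation 1.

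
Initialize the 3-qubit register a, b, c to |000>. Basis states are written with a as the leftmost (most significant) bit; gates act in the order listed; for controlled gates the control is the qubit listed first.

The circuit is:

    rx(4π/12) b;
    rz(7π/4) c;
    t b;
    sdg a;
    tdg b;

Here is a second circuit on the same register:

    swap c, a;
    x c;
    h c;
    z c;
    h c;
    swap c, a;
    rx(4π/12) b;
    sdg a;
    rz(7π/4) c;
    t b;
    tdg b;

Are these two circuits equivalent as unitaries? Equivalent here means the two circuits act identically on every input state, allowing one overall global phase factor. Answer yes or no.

Yes, they are equivalent — the unitaries differ by at most a global phase.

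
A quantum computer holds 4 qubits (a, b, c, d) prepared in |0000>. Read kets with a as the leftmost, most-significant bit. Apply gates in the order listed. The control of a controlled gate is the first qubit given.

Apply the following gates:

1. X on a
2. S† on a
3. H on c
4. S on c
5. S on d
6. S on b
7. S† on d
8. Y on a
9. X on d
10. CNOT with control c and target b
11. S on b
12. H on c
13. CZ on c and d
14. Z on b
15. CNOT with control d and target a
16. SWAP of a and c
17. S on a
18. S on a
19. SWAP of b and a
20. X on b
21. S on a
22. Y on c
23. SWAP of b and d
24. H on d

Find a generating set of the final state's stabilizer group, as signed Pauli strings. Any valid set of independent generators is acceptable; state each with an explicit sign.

The stabilizer group can be generated by -XIIY, +ZIIZ, -IZII, +IIZI, among other valid generating sets.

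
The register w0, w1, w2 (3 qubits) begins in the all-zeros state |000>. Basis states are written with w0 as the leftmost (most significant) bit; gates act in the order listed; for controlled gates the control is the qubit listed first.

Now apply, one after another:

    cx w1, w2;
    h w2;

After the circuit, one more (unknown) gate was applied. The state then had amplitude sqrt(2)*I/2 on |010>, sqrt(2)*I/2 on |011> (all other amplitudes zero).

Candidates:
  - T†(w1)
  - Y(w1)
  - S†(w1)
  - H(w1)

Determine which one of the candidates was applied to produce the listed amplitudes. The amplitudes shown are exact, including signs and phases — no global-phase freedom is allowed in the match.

It was Y(w1) that produced the state shown.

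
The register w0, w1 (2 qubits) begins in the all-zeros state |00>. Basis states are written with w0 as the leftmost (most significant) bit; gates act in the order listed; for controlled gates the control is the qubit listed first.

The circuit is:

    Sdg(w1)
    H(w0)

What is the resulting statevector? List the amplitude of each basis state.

After the circuit, the state carries amplitude sqrt(2)/2 on |00>, 0 on |01>, sqrt(2)/2 on |10>, 0 on |11>.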